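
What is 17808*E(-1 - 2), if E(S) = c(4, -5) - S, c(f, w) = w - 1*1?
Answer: -53424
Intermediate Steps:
c(f, w) = -1 + w (c(f, w) = w - 1 = -1 + w)
E(S) = -6 - S (E(S) = (-1 - 5) - S = -6 - S)
17808*E(-1 - 2) = 17808*(-6 - (-1 - 2)) = 17808*(-6 - 1*(-3)) = 17808*(-6 + 3) = 17808*(-3) = -53424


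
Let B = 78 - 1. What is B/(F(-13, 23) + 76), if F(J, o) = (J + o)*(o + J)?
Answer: 7/16 ≈ 0.43750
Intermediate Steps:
B = 77
F(J, o) = (J + o)² (F(J, o) = (J + o)*(J + o) = (J + o)²)
B/(F(-13, 23) + 76) = 77/((-13 + 23)² + 76) = 77/(10² + 76) = 77/(100 + 76) = 77/176 = (1/176)*77 = 7/16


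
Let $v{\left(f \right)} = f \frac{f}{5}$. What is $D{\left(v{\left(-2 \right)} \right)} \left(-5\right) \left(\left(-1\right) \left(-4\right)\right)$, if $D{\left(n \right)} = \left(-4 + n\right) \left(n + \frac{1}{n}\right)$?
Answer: $\frac{656}{5} \approx 131.2$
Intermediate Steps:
$v{\left(f \right)} = \frac{f^{2}}{5}$ ($v{\left(f \right)} = f f \frac{1}{5} = f \frac{f}{5} = \frac{f^{2}}{5}$)
$D{\left(v{\left(-2 \right)} \right)} \left(-5\right) \left(\left(-1\right) \left(-4\right)\right) = \left(1 + \left(\frac{\left(-2\right)^{2}}{5}\right)^{2} - 4 \frac{\left(-2\right)^{2}}{5} - \frac{4}{\frac{1}{5} \left(-2\right)^{2}}\right) \left(-5\right) \left(\left(-1\right) \left(-4\right)\right) = \left(1 + \left(\frac{1}{5} \cdot 4\right)^{2} - 4 \cdot \frac{1}{5} \cdot 4 - \frac{4}{\frac{1}{5} \cdot 4}\right) \left(-5\right) 4 = \left(1 + \left(\frac{4}{5}\right)^{2} - \frac{16}{5} - \frac{4}{\frac{4}{5}}\right) \left(-5\right) 4 = \left(1 + \frac{16}{25} - \frac{16}{5} - 5\right) \left(-5\right) 4 = \left(- \frac{164}{25}\right) \left(-5\right) 4 = \frac{164}{5} \cdot 4 = \frac{656}{5}$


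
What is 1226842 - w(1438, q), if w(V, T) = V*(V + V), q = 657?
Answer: -2908846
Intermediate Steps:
w(V, T) = 2*V² (w(V, T) = V*(2*V) = 2*V²)
1226842 - w(1438, q) = 1226842 - 2*1438² = 1226842 - 2*2067844 = 1226842 - 1*4135688 = 1226842 - 4135688 = -2908846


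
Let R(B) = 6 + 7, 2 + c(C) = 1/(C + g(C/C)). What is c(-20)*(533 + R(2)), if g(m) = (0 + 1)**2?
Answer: -21294/19 ≈ -1120.7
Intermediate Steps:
g(m) = 1 (g(m) = 1**2 = 1)
c(C) = -2 + 1/(1 + C) (c(C) = -2 + 1/(C + 1) = -2 + 1/(1 + C))
R(B) = 13
c(-20)*(533 + R(2)) = ((-1 - 2*(-20))/(1 - 20))*(533 + 13) = ((-1 + 40)/(-19))*546 = -1/19*39*546 = -39/19*546 = -21294/19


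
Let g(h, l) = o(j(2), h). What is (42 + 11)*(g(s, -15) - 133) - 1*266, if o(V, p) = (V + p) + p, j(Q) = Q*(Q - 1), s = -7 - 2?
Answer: -8163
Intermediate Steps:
s = -9
j(Q) = Q*(-1 + Q)
o(V, p) = V + 2*p
g(h, l) = 2 + 2*h (g(h, l) = 2*(-1 + 2) + 2*h = 2*1 + 2*h = 2 + 2*h)
(42 + 11)*(g(s, -15) - 133) - 1*266 = (42 + 11)*((2 + 2*(-9)) - 133) - 1*266 = 53*((2 - 18) - 133) - 266 = 53*(-16 - 133) - 266 = 53*(-149) - 266 = -7897 - 266 = -8163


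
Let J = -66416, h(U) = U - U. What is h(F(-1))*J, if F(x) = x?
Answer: 0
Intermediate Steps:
h(U) = 0
h(F(-1))*J = 0*(-66416) = 0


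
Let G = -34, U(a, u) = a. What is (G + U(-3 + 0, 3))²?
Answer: 1369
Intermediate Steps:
(G + U(-3 + 0, 3))² = (-34 + (-3 + 0))² = (-34 - 3)² = (-37)² = 1369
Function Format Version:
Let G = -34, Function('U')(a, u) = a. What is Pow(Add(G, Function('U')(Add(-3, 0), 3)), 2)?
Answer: 1369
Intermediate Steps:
Pow(Add(G, Function('U')(Add(-3, 0), 3)), 2) = Pow(Add(-34, Add(-3, 0)), 2) = Pow(Add(-34, -3), 2) = Pow(-37, 2) = 1369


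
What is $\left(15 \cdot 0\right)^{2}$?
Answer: $0$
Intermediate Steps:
$\left(15 \cdot 0\right)^{2} = 0^{2} = 0$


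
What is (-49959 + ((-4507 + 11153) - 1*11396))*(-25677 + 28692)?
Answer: -164947635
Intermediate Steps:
(-49959 + ((-4507 + 11153) - 1*11396))*(-25677 + 28692) = (-49959 + (6646 - 11396))*3015 = (-49959 - 4750)*3015 = -54709*3015 = -164947635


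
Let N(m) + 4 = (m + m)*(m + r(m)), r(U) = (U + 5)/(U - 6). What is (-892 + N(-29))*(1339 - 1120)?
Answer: 5719842/35 ≈ 1.6342e+5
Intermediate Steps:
r(U) = (5 + U)/(-6 + U)
N(m) = -4 + 2*m*(m + (5 + m)/(-6 + m)) (N(m) = -4 + (m + m)*(m + (5 + m)/(-6 + m)) = -4 + (2*m)*(m + (5 + m)/(-6 + m)) = -4 + 2*m*(m + (5 + m)/(-6 + m)))
(-892 + N(-29))*(1339 - 1120) = (-892 + 2*(12 + (-29)³ - 5*(-29)² + 3*(-29))/(-6 - 29))*(1339 - 1120) = (-892 + 2*(12 - 24389 - 5*841 - 87)/(-35))*219 = (-892 + 2*(-1/35)*(12 - 24389 - 4205 - 87))*219 = (-892 + 2*(-1/35)*(-28669))*219 = (-892 + 57338/35)*219 = (26118/35)*219 = 5719842/35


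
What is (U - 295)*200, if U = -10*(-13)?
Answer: -33000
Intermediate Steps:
U = 130
(U - 295)*200 = (130 - 295)*200 = -165*200 = -33000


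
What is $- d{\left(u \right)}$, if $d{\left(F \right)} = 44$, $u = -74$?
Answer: $-44$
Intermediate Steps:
$- d{\left(u \right)} = \left(-1\right) 44 = -44$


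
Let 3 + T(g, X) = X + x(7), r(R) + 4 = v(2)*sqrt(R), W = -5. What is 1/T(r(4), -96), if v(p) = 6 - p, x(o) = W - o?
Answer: -1/111 ≈ -0.0090090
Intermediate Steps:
x(o) = -5 - o
r(R) = -4 + 4*sqrt(R) (r(R) = -4 + (6 - 1*2)*sqrt(R) = -4 + (6 - 2)*sqrt(R) = -4 + 4*sqrt(R))
T(g, X) = -15 + X (T(g, X) = -3 + (X + (-5 - 1*7)) = -3 + (X + (-5 - 7)) = -3 + (X - 12) = -3 + (-12 + X) = -15 + X)
1/T(r(4), -96) = 1/(-15 - 96) = 1/(-111) = -1/111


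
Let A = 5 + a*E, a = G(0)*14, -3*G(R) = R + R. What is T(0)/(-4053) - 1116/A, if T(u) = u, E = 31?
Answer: -1116/5 ≈ -223.20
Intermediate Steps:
G(R) = -2*R/3 (G(R) = -(R + R)/3 = -2*R/3)
a = 0 (a = -⅔*0*14 = 0*14 = 0)
A = 5 (A = 5 + 0*31 = 5 + 0 = 5)
T(0)/(-4053) - 1116/A = 0/(-4053) - 1116/5 = 0*(-1/4053) - 1116*⅕ = 0 - 1116/5 = -1116/5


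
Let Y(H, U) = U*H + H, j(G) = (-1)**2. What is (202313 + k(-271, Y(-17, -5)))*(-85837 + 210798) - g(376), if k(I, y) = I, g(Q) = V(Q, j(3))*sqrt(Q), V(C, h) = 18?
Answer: 25247370362 - 36*sqrt(94) ≈ 2.5247e+10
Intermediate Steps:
j(G) = 1
Y(H, U) = H + H*U (Y(H, U) = H*U + H = H + H*U)
g(Q) = 18*sqrt(Q)
(202313 + k(-271, Y(-17, -5)))*(-85837 + 210798) - g(376) = (202313 - 271)*(-85837 + 210798) - 18*sqrt(376) = 202042*124961 - 18*2*sqrt(94) = 25247370362 - 36*sqrt(94)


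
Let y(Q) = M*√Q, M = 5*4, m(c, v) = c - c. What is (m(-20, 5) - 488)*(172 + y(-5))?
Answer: -83936 - 9760*I*√5 ≈ -83936.0 - 21824.0*I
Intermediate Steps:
m(c, v) = 0
M = 20
y(Q) = 20*√Q
(m(-20, 5) - 488)*(172 + y(-5)) = (0 - 488)*(172 + 20*√(-5)) = -488*(172 + 20*(I*√5)) = -488*(172 + 20*I*√5) = -83936 - 9760*I*√5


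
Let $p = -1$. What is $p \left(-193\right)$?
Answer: $193$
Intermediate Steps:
$p \left(-193\right) = \left(-1\right) \left(-193\right) = 193$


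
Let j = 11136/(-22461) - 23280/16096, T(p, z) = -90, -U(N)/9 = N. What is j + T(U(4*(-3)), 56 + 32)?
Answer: -692500837/7531922 ≈ -91.942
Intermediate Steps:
U(N) = -9*N
j = -14627857/7531922 (j = 11136*(-1/22461) - 23280*1/16096 = -3712/7487 - 1455/1006 = -14627857/7531922 ≈ -1.9421)
j + T(U(4*(-3)), 56 + 32) = -14627857/7531922 - 90 = -692500837/7531922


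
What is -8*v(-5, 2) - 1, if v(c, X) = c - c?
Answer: -1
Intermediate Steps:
v(c, X) = 0
-8*v(-5, 2) - 1 = -8*0 - 1 = 0 - 1 = -1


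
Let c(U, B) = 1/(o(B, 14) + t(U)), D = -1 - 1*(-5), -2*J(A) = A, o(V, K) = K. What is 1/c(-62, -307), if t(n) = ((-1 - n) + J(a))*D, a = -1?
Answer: 260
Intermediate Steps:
J(A) = -A/2
D = 4 (D = -1 + 5 = 4)
t(n) = -2 - 4*n (t(n) = ((-1 - n) - ½*(-1))*4 = ((-1 - n) + ½)*4 = (-½ - n)*4 = -2 - 4*n)
c(U, B) = 1/(12 - 4*U) (c(U, B) = 1/(14 + (-2 - 4*U)) = 1/(12 - 4*U))
1/c(-62, -307) = 1/(-1/(-12 + 4*(-62))) = 1/(-1/(-12 - 248)) = 1/(-1/(-260)) = 1/(-1*(-1/260)) = 1/(1/260) = 260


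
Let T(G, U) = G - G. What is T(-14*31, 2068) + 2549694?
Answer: 2549694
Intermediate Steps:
T(G, U) = 0
T(-14*31, 2068) + 2549694 = 0 + 2549694 = 2549694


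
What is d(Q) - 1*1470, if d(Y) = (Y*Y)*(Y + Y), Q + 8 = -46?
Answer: -316398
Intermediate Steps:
Q = -54 (Q = -8 - 46 = -54)
d(Y) = 2*Y³ (d(Y) = Y²*(2*Y) = 2*Y³)
d(Q) - 1*1470 = 2*(-54)³ - 1*1470 = 2*(-157464) - 1470 = -314928 - 1470 = -316398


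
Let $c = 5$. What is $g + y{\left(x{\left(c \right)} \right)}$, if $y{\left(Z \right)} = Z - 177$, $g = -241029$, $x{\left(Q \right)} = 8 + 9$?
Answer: $-241189$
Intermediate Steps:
$x{\left(Q \right)} = 17$
$y{\left(Z \right)} = -177 + Z$
$g + y{\left(x{\left(c \right)} \right)} = -241029 + \left(-177 + 17\right) = -241029 - 160 = -241189$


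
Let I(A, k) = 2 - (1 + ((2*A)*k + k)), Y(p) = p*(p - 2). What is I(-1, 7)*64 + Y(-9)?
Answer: 611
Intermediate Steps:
Y(p) = p*(-2 + p)
I(A, k) = 1 - k - 2*A*k (I(A, k) = 2 - (1 + (2*A*k + k)) = 2 - (1 + (k + 2*A*k)) = 2 - (1 + k + 2*A*k) = 2 + (-1 - k - 2*A*k) = 1 - k - 2*A*k)
I(-1, 7)*64 + Y(-9) = (1 - 1*7 - 2*(-1)*7)*64 - 9*(-2 - 9) = (1 - 7 + 14)*64 - 9*(-11) = 8*64 + 99 = 512 + 99 = 611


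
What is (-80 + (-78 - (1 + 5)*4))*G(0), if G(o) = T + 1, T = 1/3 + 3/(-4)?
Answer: -637/6 ≈ -106.17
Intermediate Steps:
T = -5/12 (T = 1*(⅓) + 3*(-¼) = ⅓ - ¾ = -5/12 ≈ -0.41667)
G(o) = 7/12 (G(o) = -5/12 + 1 = 7/12)
(-80 + (-78 - (1 + 5)*4))*G(0) = (-80 + (-78 - (1 + 5)*4))*(7/12) = (-80 + (-78 - 6*4))*(7/12) = (-80 + (-78 - 1*24))*(7/12) = (-80 + (-78 - 24))*(7/12) = (-80 - 102)*(7/12) = -182*7/12 = -637/6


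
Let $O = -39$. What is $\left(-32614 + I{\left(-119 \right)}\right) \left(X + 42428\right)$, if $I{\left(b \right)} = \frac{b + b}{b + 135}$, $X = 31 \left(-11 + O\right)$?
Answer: $- \frac{5335212609}{4} \approx -1.3338 \cdot 10^{9}$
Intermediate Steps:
$X = -1550$ ($X = 31 \left(-11 - 39\right) = 31 \left(-50\right) = -1550$)
$I{\left(b \right)} = \frac{2 b}{135 + b}$
$\left(-32614 + I{\left(-119 \right)}\right) \left(X + 42428\right) = \left(-32614 + 2 \left(-119\right) \frac{1}{135 - 119}\right) \left(-1550 + 42428\right) = \left(-32614 + 2 \left(-119\right) \frac{1}{16}\right) 40878 = \left(-32614 - \frac{119}{8}\right) 40878 = \left(- \frac{261031}{8}\right) 40878 = - \frac{5335212609}{4}$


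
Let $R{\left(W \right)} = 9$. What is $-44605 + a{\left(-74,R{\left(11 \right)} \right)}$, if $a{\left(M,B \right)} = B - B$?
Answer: $-44605$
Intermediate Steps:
$a{\left(M,B \right)} = 0$
$-44605 + a{\left(-74,R{\left(11 \right)} \right)} = -44605 + 0 = -44605$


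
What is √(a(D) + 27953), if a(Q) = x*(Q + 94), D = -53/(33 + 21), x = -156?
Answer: √120979/3 ≈ 115.94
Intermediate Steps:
D = -53/54 ≈ -0.98148
a(Q) = -14664 - 156*Q (a(Q) = -156*(Q + 94) = -156*(94 + Q) = -14664 - 156*Q)
√(a(D) + 27953) = √((-14664 - 156*(-53/54)) + 27953) = √((-14664 + 1378/9) + 27953) = √(-130598/9 + 27953) = √(120979/9) = √120979/3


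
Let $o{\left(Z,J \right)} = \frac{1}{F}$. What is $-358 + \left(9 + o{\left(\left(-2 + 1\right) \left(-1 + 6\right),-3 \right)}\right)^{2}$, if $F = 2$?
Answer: $- \frac{1071}{4} \approx -267.75$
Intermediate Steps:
$o{\left(Z,J \right)} = \frac{1}{2}$
$-358 + \left(9 + o{\left(\left(-2 + 1\right) \left(-1 + 6\right),-3 \right)}\right)^{2} = -358 + \left(9 + \frac{1}{2}\right)^{2} = -358 + \left(\frac{19}{2}\right)^{2} = -358 + \frac{361}{4} = - \frac{1071}{4}$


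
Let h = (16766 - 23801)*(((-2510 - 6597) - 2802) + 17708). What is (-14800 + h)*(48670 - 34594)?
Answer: -574452328140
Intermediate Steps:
h = -40795965 (h = -7035*((-9107 - 2802) + 17708) = -7035*(-11909 + 17708) = -7035*5799 = -40795965)
(-14800 + h)*(48670 - 34594) = (-14800 - 40795965)*(48670 - 34594) = -40810765*14076 = -574452328140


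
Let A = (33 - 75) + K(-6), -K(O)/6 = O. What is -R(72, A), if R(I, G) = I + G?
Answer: -66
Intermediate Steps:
K(O) = -6*O
A = -6 (A = (33 - 75) - 6*(-6) = -42 + 36 = -6)
R(I, G) = G + I
-R(72, A) = -(-6 + 72) = -1*66 = -66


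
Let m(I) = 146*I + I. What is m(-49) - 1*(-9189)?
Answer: 1986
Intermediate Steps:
m(I) = 147*I
m(-49) - 1*(-9189) = 147*(-49) - 1*(-9189) = -7203 + 9189 = 1986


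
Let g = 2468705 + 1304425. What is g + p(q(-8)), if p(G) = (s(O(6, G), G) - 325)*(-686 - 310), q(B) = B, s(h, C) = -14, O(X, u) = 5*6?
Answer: 4110774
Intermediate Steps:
O(X, u) = 30
g = 3773130
p(G) = 337644 (p(G) = (-14 - 325)*(-686 - 310) = -339*(-996) = 337644)
g + p(q(-8)) = 3773130 + 337644 = 4110774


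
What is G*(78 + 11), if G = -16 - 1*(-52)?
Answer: 3204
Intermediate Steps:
G = 36 (G = -16 + 52 = 36)
G*(78 + 11) = 36*(78 + 11) = 36*89 = 3204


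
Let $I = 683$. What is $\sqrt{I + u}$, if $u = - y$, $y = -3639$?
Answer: $\sqrt{4322} \approx 65.742$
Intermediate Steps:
$u = 3639$ ($u = \left(-1\right) \left(-3639\right) = 3639$)
$\sqrt{I + u} = \sqrt{683 + 3639} = \sqrt{4322}$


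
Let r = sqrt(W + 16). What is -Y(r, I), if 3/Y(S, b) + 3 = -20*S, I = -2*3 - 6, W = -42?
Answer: 9/10409 - 60*I*sqrt(26)/10409 ≈ 0.00086464 - 0.029392*I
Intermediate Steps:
I = -12 (I = -6 - 6 = -12)
r = I*sqrt(26) (r = sqrt(-42 + 16) = sqrt(-26) = I*sqrt(26) ≈ 5.099*I)
Y(S, b) = 3/(-3 - 20*S)
-Y(r, I) = -(-3)/(3 + 20*(I*sqrt(26))) = -(-3)/(3 + 20*I*sqrt(26)) = 3/(3 + 20*I*sqrt(26))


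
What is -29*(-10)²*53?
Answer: -153700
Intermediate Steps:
-29*(-10)²*53 = -29*100*53 = -2900*53 = -153700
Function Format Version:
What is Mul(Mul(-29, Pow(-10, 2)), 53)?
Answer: -153700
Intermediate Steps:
Mul(Mul(-29, Pow(-10, 2)), 53) = Mul(Mul(-29, 100), 53) = Mul(-2900, 53) = -153700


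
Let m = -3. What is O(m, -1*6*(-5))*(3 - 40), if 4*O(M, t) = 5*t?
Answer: -2775/2 ≈ -1387.5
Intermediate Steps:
O(M, t) = 5*t/4 (O(M, t) = (5*t)/4 = 5*t/4)
O(m, -1*6*(-5))*(3 - 40) = (5*(-1*6*(-5))/4)*(3 - 40) = (5*(-6*(-5))/4)*(-37) = ((5/4)*30)*(-37) = (75/2)*(-37) = -2775/2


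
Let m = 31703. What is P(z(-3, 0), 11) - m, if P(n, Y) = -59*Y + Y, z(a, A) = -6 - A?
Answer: -32341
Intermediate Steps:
P(n, Y) = -58*Y
P(z(-3, 0), 11) - m = -58*11 - 1*31703 = -638 - 31703 = -32341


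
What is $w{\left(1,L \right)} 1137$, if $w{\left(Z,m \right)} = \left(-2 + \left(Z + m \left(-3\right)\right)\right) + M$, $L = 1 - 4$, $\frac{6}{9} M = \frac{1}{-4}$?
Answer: $\frac{69357}{8} \approx 8669.6$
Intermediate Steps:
$M = - \frac{3}{8}$ ($M = \frac{3}{2 \left(-4\right)} = \frac{3}{2} \left(- \frac{1}{4}\right) = - \frac{3}{8} \approx -0.375$)
$L = -3$
$w{\left(Z,m \right)} = - \frac{19}{8} + Z - 3 m$ ($w{\left(Z,m \right)} = \left(-2 + \left(Z + m \left(-3\right)\right)\right) - \frac{3}{8} = \left(-2 + \left(Z - 3 m\right)\right) - \frac{3}{8} = \left(-2 + Z - 3 m\right) - \frac{3}{8} = - \frac{19}{8} + Z - 3 m$)
$w{\left(1,L \right)} 1137 = \left(- \frac{19}{8} + 1 - -9\right) 1137 = \left(- \frac{19}{8} + 1 + 9\right) 1137 = \frac{61}{8} \cdot 1137 = \frac{69357}{8}$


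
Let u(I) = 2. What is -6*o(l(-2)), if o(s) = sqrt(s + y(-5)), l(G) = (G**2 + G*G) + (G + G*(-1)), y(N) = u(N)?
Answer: -6*sqrt(10) ≈ -18.974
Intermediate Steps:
y(N) = 2
l(G) = 2*G**2 (l(G) = (G**2 + G**2) + (G - G) = 2*G**2 + 0 = 2*G**2)
o(s) = sqrt(2 + s) (o(s) = sqrt(s + 2) = sqrt(2 + s))
-6*o(l(-2)) = -6*sqrt(2 + 2*(-2)**2) = -6*sqrt(2 + 2*4) = -6*sqrt(2 + 8) = -6*sqrt(10)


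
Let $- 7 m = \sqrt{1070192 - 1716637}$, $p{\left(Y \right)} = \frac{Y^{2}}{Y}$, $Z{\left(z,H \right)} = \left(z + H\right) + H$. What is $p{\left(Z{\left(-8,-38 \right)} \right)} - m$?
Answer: $-84 + \frac{i \sqrt{646445}}{7} \approx -84.0 + 114.86 i$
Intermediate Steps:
$Z{\left(z,H \right)} = z + 2 H$ ($Z{\left(z,H \right)} = \left(H + z\right) + H = z + 2 H$)
$p{\left(Y \right)} = Y$
$m = - \frac{i \sqrt{646445}}{7}$ ($m = - \frac{\sqrt{1070192 - 1716637}}{7} = - \frac{\sqrt{-646445}}{7} = - \frac{i \sqrt{646445}}{7} \approx - 114.86 i$)
$p{\left(Z{\left(-8,-38 \right)} \right)} - m = \left(-8 + 2 \left(-38\right)\right) - - \frac{i \sqrt{646445}}{7} = \left(-8 - 76\right) + \frac{i \sqrt{646445}}{7} = -84 + \frac{i \sqrt{646445}}{7}$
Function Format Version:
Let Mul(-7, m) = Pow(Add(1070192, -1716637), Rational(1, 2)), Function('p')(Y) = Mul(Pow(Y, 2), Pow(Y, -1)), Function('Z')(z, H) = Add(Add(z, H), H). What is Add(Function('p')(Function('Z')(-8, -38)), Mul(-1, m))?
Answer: Add(-84, Mul(Rational(1, 7), I, Pow(646445, Rational(1, 2)))) ≈ Add(-84.000, Mul(114.86, I))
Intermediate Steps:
Function('Z')(z, H) = Add(z, Mul(2, H)) (Function('Z')(z, H) = Add(Add(H, z), H) = Add(z, Mul(2, H)))
Function('p')(Y) = Y
m = Mul(Rational(-1, 7), I, Pow(646445, Rational(1, 2))) (m = Mul(Rational(-1, 7), Pow(Add(1070192, -1716637), Rational(1, 2))) = Mul(Rational(-1, 7), Pow(-646445, Rational(1, 2))) = Mul(Rational(-1, 7), Mul(I, Pow(646445, Rational(1, 2)))) = Mul(Rational(-1, 7), I, Pow(646445, Rational(1, 2))) ≈ Mul(-114.86, I))
Add(Function('p')(Function('Z')(-8, -38)), Mul(-1, m)) = Add(Add(-8, Mul(2, -38)), Mul(-1, Mul(Rational(-1, 7), I, Pow(646445, Rational(1, 2))))) = Add(Add(-8, -76), Mul(Rational(1, 7), I, Pow(646445, Rational(1, 2)))) = Add(-84, Mul(Rational(1, 7), I, Pow(646445, Rational(1, 2))))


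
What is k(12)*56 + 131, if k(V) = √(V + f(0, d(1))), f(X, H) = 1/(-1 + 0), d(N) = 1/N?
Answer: 131 + 56*√11 ≈ 316.73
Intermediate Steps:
d(N) = 1/N
f(X, H) = -1 (f(X, H) = 1/(-1) = -1)
k(V) = √(-1 + V) (k(V) = √(V - 1) = √(-1 + V))
k(12)*56 + 131 = √(-1 + 12)*56 + 131 = √11*56 + 131 = 56*√11 + 131 = 131 + 56*√11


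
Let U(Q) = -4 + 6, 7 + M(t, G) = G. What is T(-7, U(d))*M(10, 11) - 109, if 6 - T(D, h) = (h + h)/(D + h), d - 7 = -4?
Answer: -409/5 ≈ -81.800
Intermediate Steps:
d = 3 (d = 7 - 4 = 3)
M(t, G) = -7 + G
U(Q) = 2
T(D, h) = 6 - 2*h/(D + h) (T(D, h) = 6 - (h + h)/(D + h) = 6 - 2*h/(D + h))
T(-7, U(d))*M(10, 11) - 109 = (2*(2*2 + 3*(-7))/(-7 + 2))*(-7 + 11) - 109 = (2*(4 - 21)/(-5))*4 - 109 = (2*(-1/5)*(-17))*4 - 109 = (34/5)*4 - 109 = 136/5 - 109 = -409/5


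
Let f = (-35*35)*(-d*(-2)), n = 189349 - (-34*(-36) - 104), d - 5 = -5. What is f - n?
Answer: -188229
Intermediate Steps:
d = 0 (d = 5 - 5 = 0)
n = 188229 (n = 189349 - (1224 - 104) = 189349 - 1*1120 = 189349 - 1120 = 188229)
f = 0 (f = (-35*35)*(-1*0*(-2)) = -0*(-2) = -1225*0 = 0)
f - n = 0 - 1*188229 = 0 - 188229 = -188229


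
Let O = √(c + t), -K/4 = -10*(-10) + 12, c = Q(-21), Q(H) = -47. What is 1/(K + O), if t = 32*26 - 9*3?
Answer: -224/99973 - √758/199946 ≈ -0.0023783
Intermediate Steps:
c = -47
t = 805 (t = 832 - 27 = 805)
K = -448 (K = -4*(-10*(-10) + 12) = -4*(100 + 12) = -4*112 = -448)
O = √758 (O = √(-47 + 805) = √758 ≈ 27.532)
1/(K + O) = 1/(-448 + √758)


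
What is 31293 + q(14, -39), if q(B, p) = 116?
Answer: 31409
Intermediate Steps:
31293 + q(14, -39) = 31293 + 116 = 31409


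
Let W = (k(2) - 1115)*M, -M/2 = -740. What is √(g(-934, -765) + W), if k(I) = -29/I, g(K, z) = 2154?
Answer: I*√1669506 ≈ 1292.1*I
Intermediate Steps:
M = 1480 (M = -2*(-740) = 1480)
W = -1671660 (W = (-29/2 - 1115)*1480 = -2259/2*1480 = -1671660)
√(g(-934, -765) + W) = √(2154 - 1671660) = √(-1669506) = I*√1669506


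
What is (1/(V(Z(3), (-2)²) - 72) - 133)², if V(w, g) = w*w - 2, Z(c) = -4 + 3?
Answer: 94284100/5329 ≈ 17693.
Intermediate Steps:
Z(c) = -1
V(w, g) = -2 + w² (V(w, g) = w² - 2 = -2 + w²)
(1/(V(Z(3), (-2)²) - 72) - 133)² = (1/((-2 + (-1)²) - 72) - 133)² = (1/((-2 + 1) - 72) - 133)² = (1/(-1 - 72) - 133)² = (1/(-73) - 133)² = (-1/73 - 133)² = (-9710/73)² = 94284100/5329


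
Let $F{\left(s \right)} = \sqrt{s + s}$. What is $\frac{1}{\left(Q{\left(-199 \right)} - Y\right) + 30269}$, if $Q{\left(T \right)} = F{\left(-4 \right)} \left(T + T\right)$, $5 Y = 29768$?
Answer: $\frac{607885}{14812647729} + \frac{19900 i \sqrt{2}}{14812647729} \approx 4.1038 \cdot 10^{-5} + 1.8999 \cdot 10^{-6} i$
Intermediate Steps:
$Y = \frac{29768}{5}$ ($Y = \frac{1}{5} \cdot 29768 = \frac{29768}{5} \approx 5953.6$)
$F{\left(s \right)} = \sqrt{2} \sqrt{s}$ ($F{\left(s \right)} = \sqrt{2 s} = \sqrt{2} \sqrt{s}$)
$Q{\left(T \right)} = 4 i T \sqrt{2}$ ($Q{\left(T \right)} = \sqrt{2} \sqrt{-4} \left(T + T\right) = \sqrt{2} \cdot 2 i 2 T = 2 i \sqrt{2} \cdot 2 T = 4 i T \sqrt{2}$)
$\frac{1}{\left(Q{\left(-199 \right)} - Y\right) + 30269} = \frac{1}{\left(4 i \left(-199\right) \sqrt{2} - \frac{29768}{5}\right) + 30269} = \frac{1}{\left(- 796 i \sqrt{2} - \frac{29768}{5}\right) + 30269} = \frac{1}{\left(- \frac{29768}{5} - 796 i \sqrt{2}\right) + 30269} = \frac{1}{\frac{121577}{5} - 796 i \sqrt{2}}$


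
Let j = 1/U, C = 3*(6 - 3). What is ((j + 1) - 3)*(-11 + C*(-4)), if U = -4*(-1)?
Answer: 329/4 ≈ 82.250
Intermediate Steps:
U = 4
C = 9 (C = 3*3 = 9)
j = ¼ (j = 1/4 = ¼ ≈ 0.25000)
((j + 1) - 3)*(-11 + C*(-4)) = ((¼ + 1) - 3)*(-11 + 9*(-4)) = (5/4 - 3)*(-11 - 36) = -7/4*(-47) = 329/4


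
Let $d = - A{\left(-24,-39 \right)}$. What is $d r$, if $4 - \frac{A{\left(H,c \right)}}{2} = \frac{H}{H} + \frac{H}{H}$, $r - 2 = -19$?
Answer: $68$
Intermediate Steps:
$r = -17$ ($r = 2 - 19 = -17$)
$A{\left(H,c \right)} = 4$ ($A{\left(H,c \right)} = 8 - 2 \left(\frac{H}{H} + \frac{H}{H}\right) = 8 - 2 \left(1 + 1\right) = 8 - 4 = 4$)
$d = -4$ ($d = \left(-1\right) 4 = -4$)
$d r = \left(-4\right) \left(-17\right) = 68$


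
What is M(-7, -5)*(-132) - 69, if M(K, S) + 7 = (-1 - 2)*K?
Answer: -1917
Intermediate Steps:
M(K, S) = -7 - 3*K (M(K, S) = -7 + (-1 - 2)*K = -7 - 3*K)
M(-7, -5)*(-132) - 69 = (-7 - 3*(-7))*(-132) - 69 = (-7 + 21)*(-132) - 69 = 14*(-132) - 69 = -1848 - 69 = -1917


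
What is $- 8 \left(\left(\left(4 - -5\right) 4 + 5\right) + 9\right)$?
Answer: $-400$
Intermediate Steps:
$- 8 \left(\left(\left(4 - -5\right) 4 + 5\right) + 9\right) = - 8 \left(\left(\left(4 + 5\right) 4 + 5\right) + 9\right) = - 8 \left(\left(9 \cdot 4 + 5\right) + 9\right) = - 8 \left(\left(36 + 5\right) + 9\right) = - 8 \left(41 + 9\right) = \left(-8\right) 50 = -400$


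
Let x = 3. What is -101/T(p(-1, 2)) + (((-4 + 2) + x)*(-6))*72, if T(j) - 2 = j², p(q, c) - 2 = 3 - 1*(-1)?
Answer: -16517/38 ≈ -434.66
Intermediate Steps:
p(q, c) = 6 (p(q, c) = 2 + (3 - 1*(-1)) = 2 + (3 + 1) = 2 + 4 = 6)
T(j) = 2 + j²
-101/T(p(-1, 2)) + (((-4 + 2) + x)*(-6))*72 = -101/(2 + 6²) + (((-4 + 2) + 3)*(-6))*72 = -101/(2 + 36) + ((-2 + 3)*(-6))*72 = -101/38 + (1*(-6))*72 = -101*1/38 - 6*72 = -101/38 - 432 = -16517/38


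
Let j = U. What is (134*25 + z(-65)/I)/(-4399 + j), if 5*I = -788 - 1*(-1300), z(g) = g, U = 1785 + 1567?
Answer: -571625/178688 ≈ -3.1990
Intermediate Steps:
U = 3352
I = 512/5 (I = (-788 - 1*(-1300))/5 = (-788 + 1300)/5 = (1/5)*512 = 512/5 ≈ 102.40)
j = 3352
(134*25 + z(-65)/I)/(-4399 + j) = (134*25 - 65/512/5)/(-4399 + 3352) = (3350 - 65*5/512)/(-1047) = (3350 - 325/512)*(-1/1047) = (1714875/512)*(-1/1047) = -571625/178688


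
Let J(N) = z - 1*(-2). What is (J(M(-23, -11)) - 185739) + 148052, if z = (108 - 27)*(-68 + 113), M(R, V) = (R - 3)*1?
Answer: -34040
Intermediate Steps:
M(R, V) = -3 + R (M(R, V) = (-3 + R)*1 = -3 + R)
z = 3645 (z = 81*45 = 3645)
J(N) = 3647 (J(N) = 3645 - 1*(-2) = 3645 + 2 = 3647)
(J(M(-23, -11)) - 185739) + 148052 = (3647 - 185739) + 148052 = -182092 + 148052 = -34040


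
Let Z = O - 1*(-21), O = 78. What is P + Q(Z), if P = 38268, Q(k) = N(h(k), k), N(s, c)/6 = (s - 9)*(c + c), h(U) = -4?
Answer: 22824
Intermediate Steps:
Z = 99 (Z = 78 - 1*(-21) = 78 + 21 = 99)
N(s, c) = 12*c*(-9 + s) (N(s, c) = 6*((s - 9)*(c + c)) = 6*((-9 + s)*(2*c)) = 6*(2*c*(-9 + s)) = 12*c*(-9 + s))
Q(k) = -156*k (Q(k) = 12*k*(-9 - 4) = 12*k*(-13) = -156*k)
P + Q(Z) = 38268 - 156*99 = 38268 - 15444 = 22824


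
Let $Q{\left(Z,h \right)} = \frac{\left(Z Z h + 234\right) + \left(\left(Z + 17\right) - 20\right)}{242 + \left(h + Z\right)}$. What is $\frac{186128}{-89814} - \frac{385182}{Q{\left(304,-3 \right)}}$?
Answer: $\frac{9366718845550}{12426350691} \approx 753.78$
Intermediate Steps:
$Q{\left(Z,h \right)} = \frac{231 + Z + h Z^{2}}{242 + Z + h}$ ($Q{\left(Z,h \right)} = \frac{\left(Z^{2} h + 234\right) + \left(\left(17 + Z\right) - 20\right)}{242 + \left(Z + h\right)} = \frac{\left(h Z^{2} + 234\right) + \left(-3 + Z\right)}{242 + Z + h} = \frac{\left(234 + h Z^{2}\right) + \left(-3 + Z\right)}{242 + Z + h} = \frac{231 + Z + h Z^{2}}{242 + Z + h}$)
$\frac{186128}{-89814} - \frac{385182}{Q{\left(304,-3 \right)}} = \frac{186128}{-89814} - \frac{385182}{\frac{1}{242 + 304 - 3} \left(231 + 304 - 3 \cdot 304^{2}\right)} = 186128 \left(- \frac{1}{89814}\right) - \frac{385182}{\frac{1}{543} \left(231 + 304 - 277248\right)} = - \frac{93064}{44907} - \frac{385182}{\frac{1}{543} \left(231 + 304 - 277248\right)} = - \frac{93064}{44907} - \frac{385182}{\frac{1}{543} \left(-276713\right)} = - \frac{93064}{44907} - \frac{385182}{- \frac{276713}{543}} = - \frac{93064}{44907} - - \frac{209153826}{276713} = - \frac{93064}{44907} + \frac{209153826}{276713} = \frac{9366718845550}{12426350691}$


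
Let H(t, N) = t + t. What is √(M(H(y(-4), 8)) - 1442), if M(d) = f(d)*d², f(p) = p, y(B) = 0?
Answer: I*√1442 ≈ 37.974*I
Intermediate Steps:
H(t, N) = 2*t
M(d) = d³ (M(d) = d*d² = d³)
√(M(H(y(-4), 8)) - 1442) = √((2*0)³ - 1442) = √(0³ - 1442) = √(0 - 1442) = √(-1442) = I*√1442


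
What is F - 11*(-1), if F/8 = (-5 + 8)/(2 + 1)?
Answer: 19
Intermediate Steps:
F = 8 (F = 8*((-5 + 8)/(2 + 1)) = 8*(3/3) = 8*(3*(1/3)) = 8*1 = 8)
F - 11*(-1) = 8 - 11*(-1) = 8 + 11 = 19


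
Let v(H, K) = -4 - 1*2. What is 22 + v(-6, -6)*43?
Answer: -236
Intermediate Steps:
v(H, K) = -6 (v(H, K) = -4 - 2 = -6)
22 + v(-6, -6)*43 = 22 - 6*43 = 22 - 258 = -236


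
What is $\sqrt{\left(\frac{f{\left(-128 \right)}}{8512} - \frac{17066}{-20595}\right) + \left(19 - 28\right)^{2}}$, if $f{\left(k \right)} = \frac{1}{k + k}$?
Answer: $\frac{\sqrt{10058939258062604595}}{350609280} \approx 9.0459$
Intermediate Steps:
$f{\left(k \right)} = \frac{1}{2 k}$
$\sqrt{\left(\frac{f{\left(-128 \right)}}{8512} - \frac{17066}{-20595}\right) + \left(19 - 28\right)^{2}} = \sqrt{\left(\frac{\frac{1}{2} \frac{1}{-128}}{8512} - \frac{17066}{-20595}\right) + \left(19 - 28\right)^{2}} = \sqrt{\left(\frac{1}{2} \left(- \frac{1}{128}\right) \frac{1}{8512} - - \frac{17066}{20595}\right) + \left(-9\right)^{2}} = \sqrt{\left(\left(- \frac{1}{256}\right) \frac{1}{8512} + \frac{17066}{20595}\right) + 81} = \sqrt{\left(- \frac{1}{2179072} + \frac{17066}{20595}\right) + 81} = \sqrt{\frac{37188022157}{44877987840} + 81} = \sqrt{\frac{3672305037197}{44877987840}} = \frac{\sqrt{10058939258062604595}}{350609280}$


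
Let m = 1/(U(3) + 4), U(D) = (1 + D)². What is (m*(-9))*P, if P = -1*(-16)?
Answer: -36/5 ≈ -7.2000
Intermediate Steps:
P = 16
m = 1/20 (m = 1/((1 + 3)² + 4) = 1/(4² + 4) = 1/(16 + 4) = 1/20 ≈ 0.050000)
(m*(-9))*P = ((1/20)*(-9))*16 = -9/20*16 = -36/5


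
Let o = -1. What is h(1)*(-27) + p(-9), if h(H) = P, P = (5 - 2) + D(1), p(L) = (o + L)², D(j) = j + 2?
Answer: -62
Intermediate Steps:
D(j) = 2 + j
p(L) = (-1 + L)²
P = 6 (P = (5 - 2) + (2 + 1) = 3 + 3 = 6)
h(H) = 6
h(1)*(-27) + p(-9) = 6*(-27) + (-1 - 9)² = -162 + (-10)² = -162 + 100 = -62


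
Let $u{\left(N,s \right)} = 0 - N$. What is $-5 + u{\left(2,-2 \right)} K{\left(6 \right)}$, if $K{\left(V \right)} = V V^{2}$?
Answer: $-437$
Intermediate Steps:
$u{\left(N,s \right)} = - N$
$K{\left(V \right)} = V^{3}$
$-5 + u{\left(2,-2 \right)} K{\left(6 \right)} = -5 + \left(-1\right) 2 \cdot 6^{3} = -5 - 432 = -437$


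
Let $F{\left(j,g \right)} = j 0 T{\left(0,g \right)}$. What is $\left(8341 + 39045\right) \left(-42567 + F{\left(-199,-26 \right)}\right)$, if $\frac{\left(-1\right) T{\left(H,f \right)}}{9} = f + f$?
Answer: $-2017079862$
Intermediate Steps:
$T{\left(H,f \right)} = - 18 f$ ($T{\left(H,f \right)} = - 9 \left(f + f\right) = - 9 \cdot 2 f = - 18 f$)
$F{\left(j,g \right)} = 0$ ($F{\left(j,g \right)} = j 0 \left(- 18 g\right) = 0 \left(- 18 g\right) = 0$)
$\left(8341 + 39045\right) \left(-42567 + F{\left(-199,-26 \right)}\right) = \left(8341 + 39045\right) \left(-42567 + 0\right) = 47386 \left(-42567\right) = -2017079862$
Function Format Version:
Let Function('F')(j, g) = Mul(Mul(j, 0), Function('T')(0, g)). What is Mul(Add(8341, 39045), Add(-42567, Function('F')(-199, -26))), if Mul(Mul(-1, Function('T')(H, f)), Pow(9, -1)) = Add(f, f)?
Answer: -2017079862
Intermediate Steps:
Function('T')(H, f) = Mul(-18, f) (Function('T')(H, f) = Mul(-9, Add(f, f)) = Mul(-9, Mul(2, f)) = Mul(-18, f))
Function('F')(j, g) = 0 (Function('F')(j, g) = Mul(Mul(j, 0), Mul(-18, g)) = Mul(0, Mul(-18, g)) = 0)
Mul(Add(8341, 39045), Add(-42567, Function('F')(-199, -26))) = Mul(Add(8341, 39045), Add(-42567, 0)) = Mul(47386, -42567) = -2017079862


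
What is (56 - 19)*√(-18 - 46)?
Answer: 296*I ≈ 296.0*I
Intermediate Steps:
(56 - 19)*√(-18 - 46) = 37*√(-64) = 37*(8*I) = 296*I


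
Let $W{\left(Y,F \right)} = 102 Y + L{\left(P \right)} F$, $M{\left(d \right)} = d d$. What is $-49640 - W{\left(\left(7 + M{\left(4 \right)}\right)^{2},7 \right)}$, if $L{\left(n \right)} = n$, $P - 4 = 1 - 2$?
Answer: $-103619$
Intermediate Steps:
$M{\left(d \right)} = d^{2}$
$P = 3$ ($P = 4 + \left(1 - 2\right) = 4 - 1 = 3$)
$W{\left(Y,F \right)} = 3 F + 102 Y$ ($W{\left(Y,F \right)} = 102 Y + 3 F = 3 F + 102 Y$)
$-49640 - W{\left(\left(7 + M{\left(4 \right)}\right)^{2},7 \right)} = -49640 - \left(3 \cdot 7 + 102 \left(7 + 4^{2}\right)^{2}\right) = -49640 - \left(21 + 102 \left(7 + 16\right)^{2}\right) = -49640 - \left(21 + 102 \cdot 23^{2}\right) = -49640 - \left(21 + 102 \cdot 529\right) = -49640 - \left(21 + 53958\right) = -49640 - 53979 = -103619$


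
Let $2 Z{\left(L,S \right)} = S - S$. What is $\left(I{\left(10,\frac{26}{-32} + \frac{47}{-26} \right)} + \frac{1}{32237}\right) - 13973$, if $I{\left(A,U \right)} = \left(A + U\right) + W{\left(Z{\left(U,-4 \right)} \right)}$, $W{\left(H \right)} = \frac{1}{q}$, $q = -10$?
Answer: $- \frac{468221437673}{33526480} \approx -13966.0$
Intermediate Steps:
$Z{\left(L,S \right)} = 0$ ($Z{\left(L,S \right)} = \frac{S - S}{2} = \frac{1}{2} \cdot 0 = 0$)
$W{\left(H \right)} = - \frac{1}{10}$ ($W{\left(H \right)} = \frac{1}{-10} = - \frac{1}{10}$)
$I{\left(A,U \right)} = - \frac{1}{10} + A + U$ ($I{\left(A,U \right)} = \left(A + U\right) - \frac{1}{10} = - \frac{1}{10} + A + U$)
$\left(I{\left(10,\frac{26}{-32} + \frac{47}{-26} \right)} + \frac{1}{32237}\right) - 13973 = \left(\left(- \frac{1}{10} + 10 + \left(\frac{26}{-32} + \frac{47}{-26}\right)\right) + \frac{1}{32237}\right) - 13973 = \left(\left(- \frac{1}{10} + 10 + \left(26 \left(- \frac{1}{32}\right) + 47 \left(- \frac{1}{26}\right)\right)\right) + \frac{1}{32237}\right) - 13973 = \left(\left(- \frac{1}{10} + 10 - \frac{545}{208}\right) + \frac{1}{32237}\right) - 13973 = \left(\frac{7571}{1040} + \frac{1}{32237}\right) - 13973 = \frac{244067367}{33526480} - 13973 = - \frac{468221437673}{33526480}$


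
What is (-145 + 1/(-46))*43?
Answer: -286853/46 ≈ -6235.9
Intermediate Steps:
(-145 + 1/(-46))*43 = (-145 - 1/46)*43 = -6671/46*43 = -286853/46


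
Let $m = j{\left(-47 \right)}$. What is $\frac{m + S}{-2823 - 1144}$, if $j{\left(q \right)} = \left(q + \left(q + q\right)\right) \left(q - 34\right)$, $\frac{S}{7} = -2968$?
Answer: $\frac{9355}{3967} \approx 2.3582$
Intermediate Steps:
$S = -20776$ ($S = 7 \left(-2968\right) = -20776$)
$j{\left(q \right)} = 3 q \left(-34 + q\right)$ ($j{\left(q \right)} = \left(q + 2 q\right) \left(-34 + q\right) = 3 q \left(-34 + q\right)$)
$m = 11421$ ($m = 3 \left(-47\right) \left(-34 - 47\right) = 3 \left(-47\right) \left(-81\right) = 11421$)
$\frac{m + S}{-2823 - 1144} = \frac{11421 - 20776}{-2823 - 1144} = - \frac{9355}{-3967} = \left(-9355\right) \left(- \frac{1}{3967}\right) = \frac{9355}{3967}$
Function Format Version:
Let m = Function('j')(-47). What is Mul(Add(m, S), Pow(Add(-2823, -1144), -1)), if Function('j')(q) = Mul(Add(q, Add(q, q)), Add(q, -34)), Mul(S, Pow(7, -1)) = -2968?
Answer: Rational(9355, 3967) ≈ 2.3582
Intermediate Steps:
S = -20776 (S = Mul(7, -2968) = -20776)
Function('j')(q) = Mul(3, q, Add(-34, q)) (Function('j')(q) = Mul(Add(q, Mul(2, q)), Add(-34, q)) = Mul(Mul(3, q), Add(-34, q)) = Mul(3, q, Add(-34, q)))
m = 11421 (m = Mul(3, -47, Add(-34, -47)) = Mul(3, -47, -81) = 11421)
Mul(Add(m, S), Pow(Add(-2823, -1144), -1)) = Mul(Add(11421, -20776), Pow(Add(-2823, -1144), -1)) = Mul(-9355, Pow(-3967, -1)) = Mul(-9355, Rational(-1, 3967)) = Rational(9355, 3967)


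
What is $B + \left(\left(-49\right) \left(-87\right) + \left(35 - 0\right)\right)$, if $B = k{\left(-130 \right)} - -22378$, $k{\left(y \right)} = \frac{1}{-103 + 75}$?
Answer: $\frac{746927}{28} \approx 26676.0$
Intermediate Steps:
$k{\left(y \right)} = - \frac{1}{28}$ ($k{\left(y \right)} = \frac{1}{-28} = - \frac{1}{28}$)
$B = \frac{626583}{28}$ ($B = - \frac{1}{28} - -22378 = - \frac{1}{28} + 22378 = \frac{626583}{28} \approx 22378.0$)
$B + \left(\left(-49\right) \left(-87\right) + \left(35 - 0\right)\right) = \frac{626583}{28} + \left(\left(-49\right) \left(-87\right) + \left(35 - 0\right)\right) = \frac{626583}{28} + \left(4263 + \left(35 + 0\right)\right) = \frac{626583}{28} + \left(4263 + 35\right) = \frac{626583}{28} + 4298 = \frac{746927}{28}$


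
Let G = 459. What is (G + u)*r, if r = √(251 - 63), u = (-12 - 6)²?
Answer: 1566*√47 ≈ 10736.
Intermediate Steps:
u = 324 (u = (-18)² = 324)
r = 2*√47 (r = √188 = 2*√47 ≈ 13.711)
(G + u)*r = (459 + 324)*(2*√47) = 783*(2*√47) = 1566*√47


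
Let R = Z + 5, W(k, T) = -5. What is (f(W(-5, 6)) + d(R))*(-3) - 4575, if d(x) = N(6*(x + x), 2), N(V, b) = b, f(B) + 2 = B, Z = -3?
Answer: -4560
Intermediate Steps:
f(B) = -2 + B
R = 2 (R = -3 + 5 = 2)
d(x) = 2
(f(W(-5, 6)) + d(R))*(-3) - 4575 = ((-2 - 5) + 2)*(-3) - 4575 = (-7 + 2)*(-3) - 4575 = -5*(-3) - 4575 = 15 - 4575 = -4560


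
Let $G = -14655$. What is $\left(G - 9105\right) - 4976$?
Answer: $-28736$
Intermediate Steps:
$\left(G - 9105\right) - 4976 = \left(-14655 - 9105\right) - 4976 = -23760 - 4976 = -28736$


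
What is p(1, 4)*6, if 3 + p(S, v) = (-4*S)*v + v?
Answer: -90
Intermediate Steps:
p(S, v) = -3 + v - 4*S*v (p(S, v) = -3 + ((-4*S)*v + v) = -3 + (-4*S*v + v) = -3 + (v - 4*S*v) = -3 + v - 4*S*v)
p(1, 4)*6 = (-3 + 4 - 4*1*4)*6 = (-3 + 4 - 16)*6 = -15*6 = -90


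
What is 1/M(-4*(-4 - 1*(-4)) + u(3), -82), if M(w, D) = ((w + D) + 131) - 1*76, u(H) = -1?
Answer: -1/28 ≈ -0.035714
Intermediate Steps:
M(w, D) = 55 + D + w (M(w, D) = ((D + w) + 131) - 76 = (131 + D + w) - 76 = 55 + D + w)
1/M(-4*(-4 - 1*(-4)) + u(3), -82) = 1/(55 - 82 + (-4*(-4 - 1*(-4)) - 1)) = 1/(55 - 82 + (-4*(-4 + 4) - 1)) = 1/(55 - 82 + (-4*0 - 1)) = 1/(55 - 82 + (0 - 1)) = 1/(55 - 82 - 1) = 1/(-28) = -1/28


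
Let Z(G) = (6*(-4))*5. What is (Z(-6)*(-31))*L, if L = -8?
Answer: -29760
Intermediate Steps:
Z(G) = -120 (Z(G) = -24*5 = -120)
(Z(-6)*(-31))*L = -120*(-31)*(-8) = 3720*(-8) = -29760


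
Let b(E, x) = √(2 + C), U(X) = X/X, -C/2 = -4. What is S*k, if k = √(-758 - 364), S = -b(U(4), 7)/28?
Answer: -I*√2805/14 ≈ -3.783*I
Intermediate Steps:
C = 8 (C = -2*(-4) = 8)
U(X) = 1
b(E, x) = √10 (b(E, x) = √(2 + 8) = √10)
S = -√10/28 ≈ -0.11294
k = I*√1122 (k = √(-1122) = I*√1122 ≈ 33.496*I)
S*k = (-√10/28)*(I*√1122) = -I*√2805/14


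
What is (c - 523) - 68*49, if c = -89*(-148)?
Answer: 9317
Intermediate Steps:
c = 13172
(c - 523) - 68*49 = (13172 - 523) - 68*49 = 12649 - 3332 = 9317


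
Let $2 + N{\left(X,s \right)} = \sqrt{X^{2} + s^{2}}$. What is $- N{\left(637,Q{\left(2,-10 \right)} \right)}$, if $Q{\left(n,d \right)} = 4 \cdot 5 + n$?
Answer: $2 - \sqrt{406253} \approx -635.38$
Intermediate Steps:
$Q{\left(n,d \right)} = 20 + n$
$N{\left(X,s \right)} = -2 + \sqrt{X^{2} + s^{2}}$
$- N{\left(637,Q{\left(2,-10 \right)} \right)} = - (-2 + \sqrt{637^{2} + \left(20 + 2\right)^{2}}) = - (-2 + \sqrt{405769 + 22^{2}}) = - (-2 + \sqrt{405769 + 484}) = - (-2 + \sqrt{406253}) = 2 - \sqrt{406253}$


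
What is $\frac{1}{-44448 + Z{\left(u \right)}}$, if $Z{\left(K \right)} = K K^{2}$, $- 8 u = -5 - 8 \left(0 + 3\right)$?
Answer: $- \frac{512}{22732987} \approx -2.2522 \cdot 10^{-5}$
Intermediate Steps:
$u = \frac{29}{8}$ ($u = - \frac{-5 - 8 \left(0 + 3\right)}{8} = - \frac{-5 - 24}{8} = \left(- \frac{1}{8}\right) \left(-29\right) = \frac{29}{8} \approx 3.625$)
$Z{\left(K \right)} = K^{3}$
$\frac{1}{-44448 + Z{\left(u \right)}} = \frac{1}{-44448 + \left(\frac{29}{8}\right)^{3}} = \frac{1}{-44448 + \frac{24389}{512}} = \frac{1}{- \frac{22732987}{512}} = - \frac{512}{22732987}$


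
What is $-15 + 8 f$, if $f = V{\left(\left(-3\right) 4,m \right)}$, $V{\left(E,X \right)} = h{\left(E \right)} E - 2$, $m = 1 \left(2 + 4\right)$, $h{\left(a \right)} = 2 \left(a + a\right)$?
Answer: $4577$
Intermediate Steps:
$h{\left(a \right)} = 4 a$ ($h{\left(a \right)} = 2 \cdot 2 a = 4 a$)
$m = 6$ ($m = 1 \cdot 6 = 6$)
$V{\left(E,X \right)} = -2 + 4 E^{2}$ ($V{\left(E,X \right)} = 4 E E - 2 = 4 E^{2} - 2 = -2 + 4 E^{2}$)
$f = 574$ ($f = -2 + 4 \left(\left(-3\right) 4\right)^{2} = -2 + 4 \left(-12\right)^{2} = -2 + 4 \cdot 144 = -2 + 576 = 574$)
$-15 + 8 f = -15 + 8 \cdot 574 = -15 + 4592 = 4577$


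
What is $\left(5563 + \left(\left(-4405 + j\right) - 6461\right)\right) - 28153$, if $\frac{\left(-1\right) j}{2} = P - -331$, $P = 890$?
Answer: $-35898$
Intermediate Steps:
$j = -2442$ ($j = - 2 \left(890 - -331\right) = - 2 \left(890 + 331\right) = \left(-2\right) 1221 = -2442$)
$\left(5563 + \left(\left(-4405 + j\right) - 6461\right)\right) - 28153 = \left(5563 - 13308\right) - 28153 = -7745 - 28153 = -35898$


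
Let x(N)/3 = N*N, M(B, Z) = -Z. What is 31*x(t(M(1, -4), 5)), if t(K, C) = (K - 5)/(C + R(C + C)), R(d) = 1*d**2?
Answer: 31/3675 ≈ 0.0084354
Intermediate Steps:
R(d) = d**2
t(K, C) = (-5 + K)/(C + 4*C**2) (t(K, C) = (K - 5)/(C + (C + C)**2) = (-5 + K)/(C + (2*C)**2) = (-5 + K)/(C + 4*C**2))
x(N) = 3*N**2 (x(N) = 3*(N*N) = 3*N**2)
31*x(t(M(1, -4), 5)) = 31*(3*((-5 - 1*(-4))/(5*(1 + 4*5)))**2) = 31*(3*((-5 + 4)/(5*(1 + 20)))**2) = 31*(3*((1/5)*(-1)/21)**2) = 31*(3*((1/5)*(1/21)*(-1))**2) = 31*(3*(-1/105)**2) = 31*(3*(1/11025)) = 31*(1/3675) = 31/3675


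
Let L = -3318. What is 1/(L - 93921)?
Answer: -1/97239 ≈ -1.0284e-5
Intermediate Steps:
1/(L - 93921) = 1/(-3318 - 93921) = 1/(-97239) = -1/97239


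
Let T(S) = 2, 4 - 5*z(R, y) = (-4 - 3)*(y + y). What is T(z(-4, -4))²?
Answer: 4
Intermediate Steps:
z(R, y) = ⅘ + 14*y/5 (z(R, y) = ⅘ - (-4 - 3)*(y + y)/5 = ⅘ - (-7)*2*y/5 = ⅘ - (-14)*y/5 = ⅘ + 14*y/5)
T(z(-4, -4))² = 2² = 4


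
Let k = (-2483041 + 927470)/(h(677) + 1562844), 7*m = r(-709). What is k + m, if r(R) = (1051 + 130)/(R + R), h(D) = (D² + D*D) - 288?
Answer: -4592137370/6152169541 ≈ -0.74643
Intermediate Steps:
h(D) = -288 + 2*D² (h(D) = (D² + D²) - 288 = 2*D² - 288 = -288 + 2*D²)
r(R) = 1181/(2*R) (r(R) = 1181/((2*R)) = 1181*(1/(2*R)) = 1181/(2*R))
m = -1181/9926 (m = ((1181/2)/(-709))/7 = ((1181/2)*(-1/709))/7 = (⅐)*(-1181/1418) = -1181/9926 ≈ -0.11898)
k = -1555571/2479214 (k = (-2483041 + 927470)/((-288 + 2*677²) + 1562844) = -1555571/((-288 + 2*458329) + 1562844) = -1555571/((-288 + 916658) + 1562844) = -1555571/(916370 + 1562844) = -1555571/2479214 ≈ -0.62745)
k + m = -1555571/2479214 - 1181/9926 = -4592137370/6152169541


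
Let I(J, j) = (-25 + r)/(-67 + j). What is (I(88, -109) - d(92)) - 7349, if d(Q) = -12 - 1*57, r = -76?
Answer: -1281179/176 ≈ -7279.4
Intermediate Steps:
d(Q) = -69 (d(Q) = -12 - 57 = -69)
I(J, j) = -101/(-67 + j) (I(J, j) = (-25 - 76)/(-67 + j) = -101/(-67 + j))
(I(88, -109) - d(92)) - 7349 = (-101/(-67 - 109) - 1*(-69)) - 7349 = (-101/(-176) + 69) - 7349 = (-101*(-1/176) + 69) - 7349 = (101/176 + 69) - 7349 = 12245/176 - 7349 = -1281179/176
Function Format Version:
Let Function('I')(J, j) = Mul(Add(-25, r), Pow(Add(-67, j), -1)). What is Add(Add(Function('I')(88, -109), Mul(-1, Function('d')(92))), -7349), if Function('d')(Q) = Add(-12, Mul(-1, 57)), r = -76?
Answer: Rational(-1281179, 176) ≈ -7279.4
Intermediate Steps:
Function('d')(Q) = -69 (Function('d')(Q) = Add(-12, -57) = -69)
Function('I')(J, j) = Mul(-101, Pow(Add(-67, j), -1)) (Function('I')(J, j) = Mul(Add(-25, -76), Pow(Add(-67, j), -1)) = Mul(-101, Pow(Add(-67, j), -1)))
Add(Add(Function('I')(88, -109), Mul(-1, Function('d')(92))), -7349) = Add(Add(Mul(-101, Pow(Add(-67, -109), -1)), Mul(-1, -69)), -7349) = Add(Add(Mul(-101, Pow(-176, -1)), 69), -7349) = Add(Add(Mul(-101, Rational(-1, 176)), 69), -7349) = Add(Add(Rational(101, 176), 69), -7349) = Add(Rational(12245, 176), -7349) = Rational(-1281179, 176)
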